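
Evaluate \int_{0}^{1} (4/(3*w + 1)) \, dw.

8*log(2)/3

An antiderivative is F(w) = 4*log(3*w + 1)/3.
Then F(1) - F(0) = (8*log(2)/3) - (0) = 8*log(2)/3.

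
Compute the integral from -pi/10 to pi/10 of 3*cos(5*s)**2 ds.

Use the identity cos^2(5*s) = (1 + cos(10*s))/2.
An antiderivative is F(s) = 3*s/2 + 3*sin(10*s)/20.
Then F(pi/10) - F(-pi/10) = (3*pi/20) - (-3*pi/20) = 3*pi/10.

3*pi/10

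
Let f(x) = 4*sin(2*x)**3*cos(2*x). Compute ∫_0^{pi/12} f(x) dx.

1/32

Let u = sin(2*x), so du = 2*cos(2*x) dx. When x = 0, u = 0; when x = pi/12, u = 1/2.
The integral becomes 2·∫ u**3 du from 0 to 1/2, with antiderivative u**4/2.
Back in x: F(x) = sin(2*x)**4/2.
Then F(pi/12) - F(0) = (1/32) - (0) = 1/32.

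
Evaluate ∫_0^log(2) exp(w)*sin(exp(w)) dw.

-cos(2) + cos(1)

Let u = exp(w), so du = exp(w) dw. When w = 0, u = 1; when w = log(2), u = 2.
The integral becomes ∫ sin(u) du from 1 to 2, with antiderivative -cos(u).
Back in w: F(w) = -cos(exp(w)).
Then F(log(2)) - F(0) = (-cos(2)) - (-cos(1)) = -cos(2) + cos(1).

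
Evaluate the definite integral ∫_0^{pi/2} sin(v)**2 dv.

pi/4

Use the identity sin^2(v) = (1 - cos(2*v))/2.
An antiderivative is F(v) = v/2 - sin(2*v)/4.
Then F(pi/2) - F(0) = (pi/4) - (0) = pi/4.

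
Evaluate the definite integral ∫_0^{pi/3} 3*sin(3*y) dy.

An antiderivative is F(y) = -cos(3*y).
Then F(pi/3) - F(0) = (1) - (-1) = 2.

2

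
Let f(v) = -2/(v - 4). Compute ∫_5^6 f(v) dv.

An antiderivative is F(v) = -2*log(v - 4).
Then F(6) - F(5) = (-log(4)) - (0) = -log(4).

-log(4)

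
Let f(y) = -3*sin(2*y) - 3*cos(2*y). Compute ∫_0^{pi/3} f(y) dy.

-9/4 - 3*sqrt(3)/4

An antiderivative is F(y) = -3*sin(2*y)/2 + 3*cos(2*y)/2.
Then F(pi/3) - F(0) = (-3*sqrt(3)/4 - 3/4) - (3/2) = -9/4 - 3*sqrt(3)/4.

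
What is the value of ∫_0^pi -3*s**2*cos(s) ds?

6*pi

Integrate by parts twice (u = s^2, dv = -3*cos(s) ds).
An antiderivative is F(s) = -3*s**2*sin(s) - 6*s*cos(s) + 6*sin(s).
Then F(pi) - F(0) = (6*pi) - (0) = 6*pi.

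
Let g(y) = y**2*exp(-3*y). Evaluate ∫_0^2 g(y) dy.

Integrate by parts twice (u = y^2, dv = exp(-3*y) dy).
An antiderivative is F(y) = (-9*y**2 - 6*y - 2)*exp(-3*y)/27.
Then F(2) - F(0) = (-50*exp(-6)/27) - (-2/27) = 2/27 - 50*exp(-6)/27.

2/27 - 50*exp(-6)/27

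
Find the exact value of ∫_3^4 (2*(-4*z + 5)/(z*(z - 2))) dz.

-13*log(2) + 5*log(3)

Factor the denominator: z**2 - 2*z = z(z - 2).
Partial fractions: 2*(-4*z + 5)/(z*(z - 2)) = -5/z - 3/(z - 2).
An antiderivative is F(z) = -5*log(z) - 3*log(z - 2).
Then F(4) - F(3) = (-13*log(2)) - (-5*log(3)) = -13*log(2) + 5*log(3).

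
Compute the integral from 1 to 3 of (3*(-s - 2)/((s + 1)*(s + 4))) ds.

log(25/98)

Factor the denominator: s**2 + 5*s + 4 = (s + 4)(s + 1).
Partial fractions: 3*(-s - 2)/((s + 1)*(s + 4)) = -2/(s + 4) - 1/(s + 1).
An antiderivative is F(s) = -log(s + 1) - 2*log(s + 4).
Then F(3) - F(1) = (-2*log(7) - 2*log(2)) - (-log(50)) = log(25/98).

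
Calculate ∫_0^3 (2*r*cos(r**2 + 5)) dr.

-sin(5) + sin(14)

Let u = r**2 + 5, so du = 2*r dr. When r = 0, u = 5; when r = 3, u = 14.
The integral becomes ∫ cos(u) du from 5 to 14, with antiderivative sin(u).
Back in r: F(r) = sin(r**2 + 5).
Then F(3) - F(0) = (sin(14)) - (sin(5)) = -sin(5) + sin(14).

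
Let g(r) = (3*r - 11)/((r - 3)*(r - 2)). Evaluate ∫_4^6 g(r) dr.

Factor the denominator: r**2 - 5*r + 6 = (r - 2)(r - 3).
Partial fractions: (3*r - 11)/((r - 3)*(r - 2)) = 5/(r - 2) - 2/(r - 3).
An antiderivative is F(r) = -2*log(r - 3) + 5*log(r - 2).
Then F(6) - F(4) = (-2*log(3) + 10*log(2)) - (log(32)) = log(32/9).

log(32/9)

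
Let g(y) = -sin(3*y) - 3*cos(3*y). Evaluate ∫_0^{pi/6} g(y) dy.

-4/3

An antiderivative is F(y) = -sin(3*y) + cos(3*y)/3.
Then F(pi/6) - F(0) = (-1) - (1/3) = -4/3.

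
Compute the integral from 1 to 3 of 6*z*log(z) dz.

-12 + 27*log(3)

Integrate by parts once (u = ln z, dv = 6*z dz).
An antiderivative is F(z) = 3*z**2*(2*log(z) - 1)/2.
Then F(3) - F(1) = (-27/2 + 27*log(3)) - (-3/2) = -12 + 27*log(3).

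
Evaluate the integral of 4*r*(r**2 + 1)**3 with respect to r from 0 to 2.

Let u = r**2 + 1, so du = 2*r dr. When r = 0, u = 1; when r = 2, u = 5.
The integral becomes 2·∫ u**3 du from 1 to 5, with antiderivative u**4/2.
Back in r: F(r) = (r**2 + 1)**4/2.
Then F(2) - F(0) = (625/2) - (1/2) = 312.

312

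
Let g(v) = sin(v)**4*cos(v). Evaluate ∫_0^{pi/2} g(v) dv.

1/5

Let u = sin(v), so du = cos(v) dv. When v = 0, u = 0; when v = pi/2, u = 1.
The integral becomes ∫ u**4 du from 0 to 1, with antiderivative u**5/5.
Back in v: F(v) = sin(v)**5/5.
Then F(pi/2) - F(0) = (1/5) - (0) = 1/5.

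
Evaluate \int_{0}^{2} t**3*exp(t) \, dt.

6 + 2*exp(2)

Integrate by parts 3 times (u = t^3, dv = exp(t) dt).
An antiderivative is F(t) = (t**3 - 3*t**2 + 6*t - 6)*exp(t).
Then F(2) - F(0) = (2*exp(2)) - (-6) = 6 + 2*exp(2).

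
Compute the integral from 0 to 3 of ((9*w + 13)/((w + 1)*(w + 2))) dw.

Factor the denominator: w**2 + 3*w + 2 = (w + 2)(w + 1).
Partial fractions: (9*w + 13)/((w + 1)*(w + 2)) = 5/(w + 2) + 4/(w + 1).
An antiderivative is F(w) = 4*log(w + 1) + 5*log(w + 2).
Then F(3) - F(0) = (8*log(2) + 5*log(5)) - (log(32)) = 3*log(2) + 5*log(5).

3*log(2) + 5*log(5)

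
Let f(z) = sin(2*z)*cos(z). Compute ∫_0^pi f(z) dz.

4/3

Use the identity sin(2*z)cos(z) = [sin(3*z) + sin(z)]/2.
An antiderivative is F(z) = -cos(z)/2 - cos(3*z)/6.
Then F(pi) - F(0) = (2/3) - (-2/3) = 4/3.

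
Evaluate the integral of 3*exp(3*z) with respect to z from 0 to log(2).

7

Let u = exp(z), so du = exp(z) dz. When z = 0, u = 1; when z = log(2), u = 2.
The integral becomes 3·∫ u**2 du from 1 to 2, with antiderivative u**3.
Back in z: F(z) = exp(3*z).
Then F(log(2)) - F(0) = (8) - (1) = 7.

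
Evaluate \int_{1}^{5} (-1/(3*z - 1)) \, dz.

An antiderivative is F(z) = -log(3*z - 1)/3.
Then F(5) - F(1) = (-log(14)/3) - (-log(2)/3) = -log(14)/3 + log(2)/3.

-log(14)/3 + log(2)/3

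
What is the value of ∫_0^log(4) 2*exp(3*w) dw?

Let u = exp(w), so du = exp(w) dw. When w = 0, u = 1; when w = log(4), u = 4.
The integral becomes 2·∫ u**2 du from 1 to 4, with antiderivative 2*u**3/3.
Back in w: F(w) = 2*exp(3*w)/3.
Then F(log(4)) - F(0) = (128/3) - (2/3) = 42.

42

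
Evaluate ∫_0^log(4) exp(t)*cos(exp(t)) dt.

-sin(1) + sin(4)

Let u = exp(t), so du = exp(t) dt. When t = 0, u = 1; when t = log(4), u = 4.
The integral becomes ∫ cos(u) du from 1 to 4, with antiderivative sin(u).
Back in t: F(t) = sin(exp(t)).
Then F(log(4)) - F(0) = (sin(4)) - (sin(1)) = -sin(1) + sin(4).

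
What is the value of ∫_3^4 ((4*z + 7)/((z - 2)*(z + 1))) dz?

-log(5) + 7*log(2)

Factor the denominator: z**2 - z - 2 = (z + 1)(z - 2).
Partial fractions: (4*z + 7)/((z - 2)*(z + 1)) = -1/(z + 1) + 5/(z - 2).
An antiderivative is F(z) = 5*log(z - 2) - log(z + 1).
Then F(4) - F(3) = (log(32/5)) - (-log(4)) = -log(5) + 7*log(2).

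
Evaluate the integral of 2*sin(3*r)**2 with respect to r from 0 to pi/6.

pi/6

Use the identity sin^2(3*r) = (1 - cos(6*r))/2.
An antiderivative is F(r) = r - sin(6*r)/6.
Then F(pi/6) - F(0) = (pi/6) - (0) = pi/6.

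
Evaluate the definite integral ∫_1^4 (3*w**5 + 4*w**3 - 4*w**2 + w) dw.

2226

By the power rule, an antiderivative is F(w) = w**6/2 + w**4 - 4*w**3/3 + w**2/2.
Then F(4) - F(1) = (6680/3) - (2/3) = 2226.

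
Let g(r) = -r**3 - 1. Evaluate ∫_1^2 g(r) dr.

By the power rule, an antiderivative is F(r) = -r**4/4 - r.
Then F(2) - F(1) = (-6) - (-5/4) = -19/4.

-19/4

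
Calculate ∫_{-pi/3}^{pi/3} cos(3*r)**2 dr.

Use the identity cos^2(3*r) = (1 + cos(6*r))/2.
An antiderivative is F(r) = r/2 + sin(6*r)/12.
Then F(pi/3) - F(-pi/3) = (pi/6) - (-pi/6) = pi/3.

pi/3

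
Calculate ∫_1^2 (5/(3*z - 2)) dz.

10*log(2)/3

An antiderivative is F(z) = 5*log(3*z - 2)/3.
Then F(2) - F(1) = (10*log(2)/3) - (0) = 10*log(2)/3.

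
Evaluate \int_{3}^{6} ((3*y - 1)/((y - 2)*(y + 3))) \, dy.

Factor the denominator: y**2 + y - 6 = (y + 3)(y - 2).
Partial fractions: (3*y - 1)/((y - 2)*(y + 3)) = 2/(y + 3) + 1/(y - 2).
An antiderivative is F(y) = log(y - 2) + 2*log(y + 3).
Then F(6) - F(3) = (2*log(2) + 4*log(3)) - (log(36)) = log(9).

log(9)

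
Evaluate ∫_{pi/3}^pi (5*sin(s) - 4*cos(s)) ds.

2*sqrt(3) + 15/2

An antiderivative is F(s) = -4*sin(s) - 5*cos(s).
Then F(pi) - F(pi/3) = (5) - (-2*sqrt(3) - 5/2) = 2*sqrt(3) + 15/2.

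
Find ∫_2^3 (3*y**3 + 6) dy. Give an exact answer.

219/4

By the power rule, an antiderivative is F(y) = 3*y**4/4 + 6*y.
Then F(3) - F(2) = (315/4) - (24) = 219/4.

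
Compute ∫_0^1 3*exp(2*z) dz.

-3/2 + 3*exp(2)/2

An antiderivative is F(z) = 3*exp(2*z)/2.
Then F(1) - F(0) = (3*exp(2)/2) - (3/2) = -3/2 + 3*exp(2)/2.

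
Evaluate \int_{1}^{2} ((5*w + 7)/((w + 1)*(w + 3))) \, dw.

-9*log(2) + log(3) + 4*log(5)

Factor the denominator: w**2 + 4*w + 3 = (w + 3)(w + 1).
Partial fractions: (5*w + 7)/((w + 1)*(w + 3)) = 4/(w + 3) + 1/(w + 1).
An antiderivative is F(w) = log(w + 1) + 4*log(w + 3).
Then F(2) - F(1) = (log(3) + 4*log(5)) - (9*log(2)) = -9*log(2) + log(3) + 4*log(5).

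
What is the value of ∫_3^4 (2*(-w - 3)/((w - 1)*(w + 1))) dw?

log(25/81)

Factor the denominator: w**2 - 1 = (w + 1)(w - 1).
Partial fractions: 2*(-w - 3)/((w - 1)*(w + 1)) = 2/(w + 1) - 4/(w - 1).
An antiderivative is F(w) = -4*log(w - 1) + 2*log(w + 1).
Then F(4) - F(3) = (log(25/81)) - (0) = log(25/81).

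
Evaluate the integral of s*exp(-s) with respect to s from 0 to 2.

Integrate by parts once (u = s, dv = exp(-s) ds).
An antiderivative is F(s) = (-s - 1)*exp(-s).
Then F(2) - F(0) = (-3*exp(-2)) - (-1) = 1 - 3*exp(-2).

1 - 3*exp(-2)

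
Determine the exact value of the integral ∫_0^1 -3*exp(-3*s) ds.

-1 + exp(-3)

An antiderivative is F(s) = exp(-3*s).
Then F(1) - F(0) = (exp(-3)) - (1) = -1 + exp(-3).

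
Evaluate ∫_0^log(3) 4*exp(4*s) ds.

80

Let u = exp(s), so du = exp(s) ds. When s = 0, u = 1; when s = log(3), u = 3.
The integral becomes 4·∫ u**3 du from 1 to 3, with antiderivative u**4.
Back in s: F(s) = exp(4*s).
Then F(log(3)) - F(0) = (81) - (1) = 80.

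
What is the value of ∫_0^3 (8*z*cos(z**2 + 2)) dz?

4*sin(11) - 4*sin(2)

Let u = z**2 + 2, so du = 2*z dz. When z = 0, u = 2; when z = 3, u = 11.
The integral becomes 4·∫ cos(u) du from 2 to 11, with antiderivative 4*sin(u).
Back in z: F(z) = 4*sin(z**2 + 2).
Then F(3) - F(0) = (4*sin(11)) - (4*sin(2)) = 4*sin(11) - 4*sin(2).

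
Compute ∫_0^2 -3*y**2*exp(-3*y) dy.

Integrate by parts twice (u = y^2, dv = -3*exp(-3*y) dy).
An antiderivative is F(y) = (9*y**2 + 6*y + 2)*exp(-3*y)/9.
Then F(2) - F(0) = (50*exp(-6)/9) - (2/9) = -2/9 + 50*exp(-6)/9.

-2/9 + 50*exp(-6)/9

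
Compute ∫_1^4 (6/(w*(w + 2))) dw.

Factor the denominator: w**2 + 2*w = (w + 2)w.
Partial fractions: 6/(w*(w + 2)) = -3/(w + 2) + 3/w.
An antiderivative is F(w) = 3*log(w) - 3*log(w + 2).
Then F(4) - F(1) = (log(8/27)) - (-log(27)) = log(8).

log(8)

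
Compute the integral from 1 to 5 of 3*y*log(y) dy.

Integrate by parts once (u = ln y, dv = 3*y dy).
An antiderivative is F(y) = 3*y**2*(2*log(y) - 1)/4.
Then F(5) - F(1) = (-75/4 + 75*log(5)/2) - (-3/4) = -18 + 75*log(5)/2.

-18 + 75*log(5)/2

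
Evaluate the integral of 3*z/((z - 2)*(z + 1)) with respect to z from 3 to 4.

Factor the denominator: z**2 - z - 2 = (z + 1)(z - 2).
Partial fractions: 3*z/((z - 2)*(z + 1)) = 1/(z + 1) + 2/(z - 2).
An antiderivative is F(z) = 2*log(z - 2) + log(z + 1).
Then F(4) - F(3) = (log(20)) - (log(4)) = log(5).

log(5)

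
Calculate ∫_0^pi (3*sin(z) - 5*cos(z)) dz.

An antiderivative is F(z) = -5*sin(z) - 3*cos(z).
Then F(pi) - F(0) = (3) - (-3) = 6.

6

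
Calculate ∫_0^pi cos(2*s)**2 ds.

Use the identity cos^2(2*s) = (1 + cos(4*s))/2.
An antiderivative is F(s) = s/2 + sin(4*s)/8.
Then F(pi) - F(0) = (pi/2) - (0) = pi/2.

pi/2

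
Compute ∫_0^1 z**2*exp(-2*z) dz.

(-5 + exp(2))*exp(-2)/4

Integrate by parts twice (u = z^2, dv = exp(-2*z) dz).
An antiderivative is F(z) = (-2*z**2 - 2*z - 1)*exp(-2*z)/4.
Then F(1) - F(0) = (-5*exp(-2)/4) - (-1/4) = (-5 + exp(2))*exp(-2)/4.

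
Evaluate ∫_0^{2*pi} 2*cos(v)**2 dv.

Use the identity cos^2(v) = (1 + cos(2*v))/2.
An antiderivative is F(v) = v + sin(2*v)/2.
Then F(2*pi) - F(0) = (2*pi) - (0) = 2*pi.

2*pi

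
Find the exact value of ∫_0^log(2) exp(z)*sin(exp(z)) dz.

-cos(2) + cos(1)

Let u = exp(z), so du = exp(z) dz. When z = 0, u = 1; when z = log(2), u = 2.
The integral becomes ∫ sin(u) du from 1 to 2, with antiderivative -cos(u).
Back in z: F(z) = -cos(exp(z)).
Then F(log(2)) - F(0) = (-cos(2)) - (-cos(1)) = -cos(2) + cos(1).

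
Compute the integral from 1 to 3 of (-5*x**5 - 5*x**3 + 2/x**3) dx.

By the power rule, an antiderivative is F(x) = -5*x**6/6 - 5*x**4/4 - 1/x**2.
Then F(3) - F(1) = (-25519/36) - (-37/12) = -6352/9.

-6352/9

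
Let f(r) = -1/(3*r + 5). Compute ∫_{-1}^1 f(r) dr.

-2*log(2)/3

An antiderivative is F(r) = -log(3*r + 5)/3.
Then F(1) - F(-1) = (-log(2)) - (-log(2)/3) = -2*log(2)/3.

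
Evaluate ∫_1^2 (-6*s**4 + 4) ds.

By the power rule, an antiderivative is F(s) = -6*s**5/5 + 4*s.
Then F(2) - F(1) = (-152/5) - (14/5) = -166/5.

-166/5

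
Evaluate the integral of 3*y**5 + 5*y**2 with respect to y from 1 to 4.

By the power rule, an antiderivative is F(y) = y**6/2 + 5*y**3/3.
Then F(4) - F(1) = (6464/3) - (13/6) = 4305/2.

4305/2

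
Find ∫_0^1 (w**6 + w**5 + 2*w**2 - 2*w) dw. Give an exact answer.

By the power rule, an antiderivative is F(w) = w**7/7 + w**6/6 + 2*w**3/3 - w**2.
Then F(1) - F(0) = (-1/42) - (0) = -1/42.

-1/42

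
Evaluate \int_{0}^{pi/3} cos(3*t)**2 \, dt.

Use the identity cos^2(3*t) = (1 + cos(6*t))/2.
An antiderivative is F(t) = t/2 + sin(6*t)/12.
Then F(pi/3) - F(0) = (pi/6) - (0) = pi/6.

pi/6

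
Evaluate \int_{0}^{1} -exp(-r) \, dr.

An antiderivative is F(r) = exp(-r).
Then F(1) - F(0) = (exp(-1)) - (1) = -1 + exp(-1).

-1 + exp(-1)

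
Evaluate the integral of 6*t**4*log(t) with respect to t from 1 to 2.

Integrate by parts once (u = ln t, dv = 6*t**4 dt).
An antiderivative is F(t) = 6*t**5*(5*log(t) - 1)/25.
Then F(2) - F(1) = (-192/25 + 192*log(2)/5) - (-6/25) = -186/25 + 192*log(2)/5.

-186/25 + 192*log(2)/5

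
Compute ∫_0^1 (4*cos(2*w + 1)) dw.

Let u = 2*w + 1, so du = 2 dw. When w = 0, u = 1; when w = 1, u = 3.
The integral becomes 2·∫ cos(u) du from 1 to 3, with antiderivative 2*sin(u).
Back in w: F(w) = 2*sin(2*w + 1).
Then F(1) - F(0) = (2*sin(3)) - (2*sin(1)) = -2*sin(1) + 2*sin(3).

-2*sin(1) + 2*sin(3)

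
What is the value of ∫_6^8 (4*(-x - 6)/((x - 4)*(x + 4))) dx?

Factor the denominator: x**2 - 16 = (x + 4)(x - 4).
Partial fractions: 4*(-x - 6)/((x - 4)*(x + 4)) = 1/(x + 4) - 5/(x - 4).
An antiderivative is F(x) = -5*log(x - 4) + log(x + 4).
Then F(8) - F(6) = (-8*log(2) + log(3)) - (log(5/16)) = log(3/80).

log(3/80)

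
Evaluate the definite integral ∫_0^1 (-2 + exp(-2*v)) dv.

-3/2 - exp(-2)/2

An antiderivative is F(v) = -2*v - exp(-2*v)/2.
Then F(1) - F(0) = (-2 - exp(-2)/2) - (-1/2) = -3/2 - exp(-2)/2.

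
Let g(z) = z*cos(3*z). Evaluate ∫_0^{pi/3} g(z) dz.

-2/9

Integrate by parts once (u = z, dv = cos(3*z) dz).
An antiderivative is F(z) = z*sin(3*z)/3 + cos(3*z)/9.
Then F(pi/3) - F(0) = (-1/9) - (1/9) = -2/9.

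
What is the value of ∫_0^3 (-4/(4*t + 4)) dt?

-log(4)

An antiderivative is F(t) = -log(4*t + 4).
Then F(3) - F(0) = (-log(16)) - (-log(4)) = -log(4).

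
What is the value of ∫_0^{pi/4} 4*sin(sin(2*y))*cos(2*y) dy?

2 - 2*cos(1)

Let u = sin(2*y), so du = 2*cos(2*y) dy. When y = 0, u = 0; when y = pi/4, u = 1.
The integral becomes 2·∫ sin(u) du from 0 to 1, with antiderivative -2*cos(u).
Back in y: F(y) = -2*cos(sin(2*y)).
Then F(pi/4) - F(0) = (-2*cos(1)) - (-2) = 2 - 2*cos(1).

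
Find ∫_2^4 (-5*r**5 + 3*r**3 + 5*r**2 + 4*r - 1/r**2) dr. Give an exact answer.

By the power rule, an antiderivative is F(r) = -5*r**6/6 + 3*r**4/4 + 5*r**3/3 + 2*r**2 + 1/r.
Then F(4) - F(2) = (-36989/12) - (-39/2) = -36755/12.

-36755/12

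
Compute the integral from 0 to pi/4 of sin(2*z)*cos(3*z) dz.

-2/5 + 3*sqrt(2)/10

Use the identity sin(2*z)cos(3*z) = [sin(5*z) + sin(-z)]/2.
An antiderivative is F(z) = cos(z)/2 - cos(5*z)/10.
Then F(pi/4) - F(0) = (3*sqrt(2)/10) - (2/5) = -2/5 + 3*sqrt(2)/10.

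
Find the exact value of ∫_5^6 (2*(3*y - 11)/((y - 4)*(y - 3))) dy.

Factor the denominator: y**2 - 7*y + 12 = (y - 3)(y - 4).
Partial fractions: 2*(3*y - 11)/((y - 4)*(y - 3)) = 4/(y - 3) + 2/(y - 4).
An antiderivative is F(y) = 2*log(y - 4) + 4*log(y - 3).
Then F(6) - F(5) = (2*log(2) + 4*log(3)) - (log(16)) = log(81/4).

log(81/4)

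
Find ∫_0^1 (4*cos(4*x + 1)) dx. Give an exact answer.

sin(5) - sin(1)

Let u = 4*x + 1, so du = 4 dx. When x = 0, u = 1; when x = 1, u = 5.
The integral becomes ∫ cos(u) du from 1 to 5, with antiderivative sin(u).
Back in x: F(x) = sin(4*x + 1).
Then F(1) - F(0) = (sin(5)) - (sin(1)) = sin(5) - sin(1).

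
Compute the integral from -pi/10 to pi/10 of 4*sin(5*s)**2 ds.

Use the identity sin^2(5*s) = (1 - cos(10*s))/2.
An antiderivative is F(s) = 2*s - sin(10*s)/5.
Then F(pi/10) - F(-pi/10) = (pi/5) - (-pi/5) = 2*pi/5.

2*pi/5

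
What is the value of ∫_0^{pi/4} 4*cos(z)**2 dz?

1 + pi/2

Use the identity cos^2(z) = (1 + cos(2*z))/2.
An antiderivative is F(z) = 2*z + sin(2*z).
Then F(pi/4) - F(0) = (1 + pi/2) - (0) = 1 + pi/2.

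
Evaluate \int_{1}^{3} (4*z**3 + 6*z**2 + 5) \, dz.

142

By the power rule, an antiderivative is F(z) = z**4 + 2*z**3 + 5*z.
Then F(3) - F(1) = (150) - (8) = 142.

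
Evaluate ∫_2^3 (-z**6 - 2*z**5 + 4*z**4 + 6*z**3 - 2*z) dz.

-53447/210

By the power rule, an antiderivative is F(z) = -z**7/7 - z**6/3 + 4*z**5/5 + 3*z**4/2 - z**2.
Then F(3) - F(2) = (-17397/70) - (628/105) = -53447/210.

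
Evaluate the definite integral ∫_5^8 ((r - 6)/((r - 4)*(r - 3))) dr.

Factor the denominator: r**2 - 7*r + 12 = (r - 3)(r - 4).
Partial fractions: (r - 6)/((r - 4)*(r - 3)) = 3/(r - 3) - 2/(r - 4).
An antiderivative is F(r) = -2*log(r - 4) + 3*log(r - 3).
Then F(8) - F(5) = (-4*log(2) + 3*log(5)) - (log(8)) = -7*log(2) + 3*log(5).

-7*log(2) + 3*log(5)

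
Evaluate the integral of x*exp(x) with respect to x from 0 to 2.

Integrate by parts once (u = x, dv = exp(x) dx).
An antiderivative is F(x) = (x - 1)*exp(x).
Then F(2) - F(0) = (exp(2)) - (-1) = 1 + exp(2).

1 + exp(2)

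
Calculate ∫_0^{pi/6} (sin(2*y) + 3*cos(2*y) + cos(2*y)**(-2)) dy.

1/4 + 5*sqrt(3)/4

An antiderivative is F(y) = 3*sin(2*y)/2 - cos(2*y)/2 + tan(2*y)/2.
Then F(pi/6) - F(0) = (-1/4 + 5*sqrt(3)/4) - (-1/2) = 1/4 + 5*sqrt(3)/4.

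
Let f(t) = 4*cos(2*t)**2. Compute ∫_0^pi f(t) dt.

2*pi

Use the identity cos^2(2*t) = (1 + cos(4*t))/2.
An antiderivative is F(t) = 2*t + sin(4*t)/2.
Then F(pi) - F(0) = (2*pi) - (0) = 2*pi.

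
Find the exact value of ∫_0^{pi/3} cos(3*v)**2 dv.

pi/6

Use the identity cos^2(3*v) = (1 + cos(6*v))/2.
An antiderivative is F(v) = v/2 + sin(6*v)/12.
Then F(pi/3) - F(0) = (pi/6) - (0) = pi/6.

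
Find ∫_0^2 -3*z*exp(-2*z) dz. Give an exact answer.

-3/4 + 15*exp(-4)/4

Integrate by parts once (u = z, dv = -3*exp(-2*z) dz).
An antiderivative is F(z) = (6*z + 3)*exp(-2*z)/4.
Then F(2) - F(0) = (15*exp(-4)/4) - (3/4) = -3/4 + 15*exp(-4)/4.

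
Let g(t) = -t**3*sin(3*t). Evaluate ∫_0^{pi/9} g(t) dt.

Integrate by parts 3 times (u = t^3, dv = -sin(3*t) dt).
An antiderivative is F(t) = t**3*cos(3*t)/3 - t**2*sin(3*t)/3 - 2*t*cos(3*t)/9 + 2*sin(3*t)/27.
Then F(pi/9) - F(0) = (-pi/81 - sqrt(3)*pi**2/486 + pi**3/4374 + sqrt(3)/27) - (0) = -pi/81 - sqrt(3)*pi**2/486 + pi**3/4374 + sqrt(3)/27.

-pi/81 - sqrt(3)*pi**2/486 + pi**3/4374 + sqrt(3)/27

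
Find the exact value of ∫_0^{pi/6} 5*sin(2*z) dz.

5/4

An antiderivative is F(z) = -5*cos(2*z)/2.
Then F(pi/6) - F(0) = (-5/4) - (-5/2) = 5/4.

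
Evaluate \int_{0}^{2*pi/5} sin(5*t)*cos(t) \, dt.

Use the identity sin(5*t)cos(t) = [sin(6*t) + sin(4*t)]/2.
An antiderivative is F(t) = -cos(4*t)/8 - cos(6*t)/12.
Then F(2*pi/5) - F(0) = (5/96 - 5*sqrt(5)/96) - (-5/24) = 25/96 - 5*sqrt(5)/96.

25/96 - 5*sqrt(5)/96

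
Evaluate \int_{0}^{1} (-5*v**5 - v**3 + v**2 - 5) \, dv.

By the power rule, an antiderivative is F(v) = -5*v**6/6 - v**4/4 + v**3/3 - 5*v.
Then F(1) - F(0) = (-23/4) - (0) = -23/4.

-23/4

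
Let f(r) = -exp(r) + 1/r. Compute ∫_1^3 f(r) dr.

-exp(3) + log(3) + exp(1)

An antiderivative is F(r) = -exp(r) + log(r).
Then F(3) - F(1) = (-exp(3) + log(3)) - (-exp(1)) = -exp(3) + log(3) + exp(1).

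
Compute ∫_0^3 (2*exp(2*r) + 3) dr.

8 + exp(6)

An antiderivative is F(r) = exp(2*r) + 3*r.
Then F(3) - F(0) = (9 + exp(6)) - (1) = 8 + exp(6).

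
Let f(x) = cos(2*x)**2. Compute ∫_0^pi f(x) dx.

Use the identity cos^2(2*x) = (1 + cos(4*x))/2.
An antiderivative is F(x) = x/2 + sin(4*x)/8.
Then F(pi) - F(0) = (pi/2) - (0) = pi/2.

pi/2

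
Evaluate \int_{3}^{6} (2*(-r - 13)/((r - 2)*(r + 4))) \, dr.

Factor the denominator: r**2 + 2*r - 8 = (r + 4)(r - 2).
Partial fractions: 2*(-r - 13)/((r - 2)*(r + 4)) = 3/(r + 4) - 5/(r - 2).
An antiderivative is F(r) = -5*log(r - 2) + 3*log(r + 4).
Then F(6) - F(3) = (-7*log(2) + 3*log(5)) - (3*log(7)) = -3*log(7) - 7*log(2) + 3*log(5).

-3*log(7) - 7*log(2) + 3*log(5)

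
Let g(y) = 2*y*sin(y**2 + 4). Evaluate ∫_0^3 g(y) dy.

Let u = y**2 + 4, so du = 2*y dy. When y = 0, u = 4; when y = 3, u = 13.
The integral becomes ∫ sin(u) du from 4 to 13, with antiderivative -cos(u).
Back in y: F(y) = -cos(y**2 + 4).
Then F(3) - F(0) = (-cos(13)) - (-cos(4)) = -cos(13) + cos(4).

-cos(13) + cos(4)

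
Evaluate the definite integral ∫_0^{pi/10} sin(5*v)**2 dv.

pi/20

Use the identity sin^2(5*v) = (1 - cos(10*v))/2.
An antiderivative is F(v) = v/2 - sin(10*v)/20.
Then F(pi/10) - F(0) = (pi/20) - (0) = pi/20.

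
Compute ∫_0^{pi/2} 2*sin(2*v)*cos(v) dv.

Use the identity sin(2*v)cos(v) = [sin(3*v) + sin(v)]/2.
An antiderivative is F(v) = -cos(v) - cos(3*v)/3.
Then F(pi/2) - F(0) = (0) - (-4/3) = 4/3.

4/3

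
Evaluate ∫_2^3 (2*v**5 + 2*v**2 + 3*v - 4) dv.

1427/6

By the power rule, an antiderivative is F(v) = v**6/3 + 2*v**3/3 + 3*v**2/2 - 4*v.
Then F(3) - F(2) = (525/2) - (74/3) = 1427/6.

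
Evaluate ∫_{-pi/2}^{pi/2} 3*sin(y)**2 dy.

3*pi/2

Use the identity sin^2(y) = (1 - cos(2*y))/2.
An antiderivative is F(y) = 3*y/2 - 3*sin(2*y)/4.
Then F(pi/2) - F(-pi/2) = (3*pi/4) - (-3*pi/4) = 3*pi/2.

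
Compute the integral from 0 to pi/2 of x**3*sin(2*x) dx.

Integrate by parts 3 times (u = x^3, dv = sin(2*x) dx).
An antiderivative is F(x) = -x**3*cos(2*x)/2 + 3*x**2*sin(2*x)/4 + 3*x*cos(2*x)/4 - 3*sin(2*x)/8.
Then F(pi/2) - F(0) = (pi*(-6 + pi**2)/16) - (0) = pi*(-6 + pi**2)/16.

pi*(-6 + pi**2)/16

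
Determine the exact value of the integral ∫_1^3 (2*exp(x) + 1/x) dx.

-2*exp(1) + log(3) + 2*exp(3)

An antiderivative is F(x) = 2*exp(x) + log(x).
Then F(3) - F(1) = (log(3) + 2*exp(3)) - (2*exp(1)) = -2*exp(1) + log(3) + 2*exp(3).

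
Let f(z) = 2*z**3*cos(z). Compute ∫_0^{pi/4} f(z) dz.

Integrate by parts 3 times (u = z^3, dv = 2*cos(z) dz).
An antiderivative is F(z) = 2*z**3*sin(z) + 6*z**2*cos(z) - 12*z*sin(z) - 12*cos(z).
Then F(pi/4) - F(0) = (sqrt(2)*(-384 - 96*pi + pi**3 + 12*pi**2)/64) - (-12) = -6*sqrt(2) - 3*sqrt(2)*pi/2 + sqrt(2)*pi**3/64 + 3*sqrt(2)*pi**2/16 + 12.

-6*sqrt(2) - 3*sqrt(2)*pi/2 + sqrt(2)*pi**3/64 + 3*sqrt(2)*pi**2/16 + 12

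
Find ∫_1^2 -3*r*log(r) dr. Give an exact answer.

Integrate by parts once (u = ln r, dv = -3*r dr).
An antiderivative is F(r) = -3*r**2*(2*log(r) - 1)/4.
Then F(2) - F(1) = (3 - log(64)) - (3/4) = 9/4 - log(64).

9/4 - log(64)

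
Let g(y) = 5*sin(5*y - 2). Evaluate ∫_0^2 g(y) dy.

cos(2) - cos(8)

Let u = 5*y - 2, so du = 5 dy. When y = 0, u = -2; when y = 2, u = 8.
The integral becomes ∫ sin(u) du from -2 to 8, with antiderivative -cos(u).
Back in y: F(y) = -cos(5*y - 2).
Then F(2) - F(0) = (-cos(8)) - (-cos(2)) = cos(2) - cos(8).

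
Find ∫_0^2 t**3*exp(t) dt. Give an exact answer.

6 + 2*exp(2)

Integrate by parts 3 times (u = t^3, dv = exp(t) dt).
An antiderivative is F(t) = (t**3 - 3*t**2 + 6*t - 6)*exp(t).
Then F(2) - F(0) = (2*exp(2)) - (-6) = 6 + 2*exp(2).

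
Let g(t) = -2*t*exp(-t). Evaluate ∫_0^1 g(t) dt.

Integrate by parts once (u = t, dv = -2*exp(-t) dt).
An antiderivative is F(t) = (2*t + 2)*exp(-t).
Then F(1) - F(0) = (4*exp(-1)) - (2) = -2 + 4*exp(-1).

-2 + 4*exp(-1)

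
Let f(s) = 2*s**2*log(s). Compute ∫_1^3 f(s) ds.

-52/9 + 18*log(3)

Integrate by parts once (u = ln s, dv = 2*s**2 ds).
An antiderivative is F(s) = 2*s**3*(3*log(s) - 1)/9.
Then F(3) - F(1) = (-6 + 18*log(3)) - (-2/9) = -52/9 + 18*log(3).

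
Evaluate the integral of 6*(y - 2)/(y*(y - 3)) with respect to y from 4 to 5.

Factor the denominator: y**2 - 3*y = y(y - 3).
Partial fractions: 6*(y - 2)/(y*(y - 3)) = 4/y + 2/(y - 3).
An antiderivative is F(y) = 4*log(y) + 2*log(y - 3).
Then F(5) - F(4) = (2*log(2) + 4*log(5)) - (8*log(2)) = -6*log(2) + 4*log(5).

-6*log(2) + 4*log(5)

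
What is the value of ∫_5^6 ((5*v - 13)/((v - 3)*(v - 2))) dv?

Factor the denominator: v**2 - 5*v + 6 = (v - 2)(v - 3).
Partial fractions: (5*v - 13)/((v - 3)*(v - 2)) = 3/(v - 2) + 2/(v - 3).
An antiderivative is F(v) = 2*log(v - 3) + 3*log(v - 2).
Then F(6) - F(5) = (2*log(3) + 6*log(2)) - (2*log(2) + 3*log(3)) = log(16/3).

log(16/3)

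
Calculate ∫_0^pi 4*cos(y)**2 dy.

Use the identity cos^2(y) = (1 + cos(2*y))/2.
An antiderivative is F(y) = 2*y + sin(2*y).
Then F(pi) - F(0) = (2*pi) - (0) = 2*pi.

2*pi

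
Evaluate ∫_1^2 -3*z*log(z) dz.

9/4 - log(64)

Integrate by parts once (u = ln z, dv = -3*z dz).
An antiderivative is F(z) = -3*z**2*(2*log(z) - 1)/4.
Then F(2) - F(1) = (3 - log(64)) - (3/4) = 9/4 - log(64).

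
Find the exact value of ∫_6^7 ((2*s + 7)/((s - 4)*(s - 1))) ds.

Factor the denominator: s**2 - 5*s + 4 = (s - 1)(s - 4).
Partial fractions: (2*s + 7)/((s - 4)*(s - 1)) = -3/(s - 1) + 5/(s - 4).
An antiderivative is F(s) = 5*log(s - 4) - 3*log(s - 1).
Then F(7) - F(6) = (log(9/8)) - (-3*log(5) + 5*log(2)) = -8*log(2) + 2*log(3) + 3*log(5).

-8*log(2) + 2*log(3) + 3*log(5)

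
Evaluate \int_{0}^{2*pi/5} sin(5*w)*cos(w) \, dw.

25/96 - 5*sqrt(5)/96

Use the identity sin(5*w)cos(w) = [sin(6*w) + sin(4*w)]/2.
An antiderivative is F(w) = -cos(4*w)/8 - cos(6*w)/12.
Then F(2*pi/5) - F(0) = (5/96 - 5*sqrt(5)/96) - (-5/24) = 25/96 - 5*sqrt(5)/96.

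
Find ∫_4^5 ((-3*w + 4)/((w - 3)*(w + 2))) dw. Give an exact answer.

Factor the denominator: w**2 - w - 6 = (w + 2)(w - 3).
Partial fractions: (-3*w + 4)/((w - 3)*(w + 2)) = -2/(w + 2) - 1/(w - 3).
An antiderivative is F(w) = -log(w - 3) - 2*log(w + 2).
Then F(5) - F(4) = (-log(98)) - (-log(36)) = log(18/49).

log(18/49)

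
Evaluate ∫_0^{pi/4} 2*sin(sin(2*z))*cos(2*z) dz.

Let u = sin(2*z), so du = 2*cos(2*z) dz. When z = 0, u = 0; when z = pi/4, u = 1.
The integral becomes ∫ sin(u) du from 0 to 1, with antiderivative -cos(u).
Back in z: F(z) = -cos(sin(2*z)).
Then F(pi/4) - F(0) = (-cos(1)) - (-1) = 1 - cos(1).

1 - cos(1)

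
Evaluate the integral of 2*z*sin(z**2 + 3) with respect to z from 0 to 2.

Let u = z**2 + 3, so du = 2*z dz. When z = 0, u = 3; when z = 2, u = 7.
The integral becomes ∫ sin(u) du from 3 to 7, with antiderivative -cos(u).
Back in z: F(z) = -cos(z**2 + 3).
Then F(2) - F(0) = (-cos(7)) - (-cos(3)) = cos(3) - cos(7).

cos(3) - cos(7)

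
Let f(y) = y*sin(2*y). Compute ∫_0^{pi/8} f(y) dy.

sqrt(2)*(4 - pi)/32

Integrate by parts once (u = y, dv = sin(2*y) dy).
An antiderivative is F(y) = -y*cos(2*y)/2 + sin(2*y)/4.
Then F(pi/8) - F(0) = (sqrt(2)*(4 - pi)/32) - (0) = sqrt(2)*(4 - pi)/32.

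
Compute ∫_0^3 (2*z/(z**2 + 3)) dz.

Let u = z**2 + 3, so du = 2*z dz. When z = 0, u = 3; when z = 3, u = 12.
The integral becomes ∫ 1/u du from 3 to 12, with antiderivative log(u).
Back in z: F(z) = log(z**2 + 3).
Then F(3) - F(0) = (log(12)) - (log(3)) = log(4).

log(4)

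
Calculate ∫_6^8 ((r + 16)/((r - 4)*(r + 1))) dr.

-6*log(3) + 4*log(2) + 3*log(7)

Factor the denominator: r**2 - 3*r - 4 = (r + 1)(r - 4).
Partial fractions: (r + 16)/((r - 4)*(r + 1)) = -3/(r + 1) + 4/(r - 4).
An antiderivative is F(r) = 4*log(r - 4) - 3*log(r + 1).
Then F(8) - F(6) = (-6*log(3) + 8*log(2)) - (-3*log(7) + 4*log(2)) = -6*log(3) + 4*log(2) + 3*log(7).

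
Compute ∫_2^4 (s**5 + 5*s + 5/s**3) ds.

By the power rule, an antiderivative is F(s) = s**6/6 + 5*s**2/2 - 5/(2*s**2).
Then F(4) - F(2) = (69361/96) - (481/24) = 22479/32.

22479/32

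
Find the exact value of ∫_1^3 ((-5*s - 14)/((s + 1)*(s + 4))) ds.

-2*log(7) - 3*log(2) + 2*log(5)

Factor the denominator: s**2 + 5*s + 4 = (s + 4)(s + 1).
Partial fractions: (-5*s - 14)/((s + 1)*(s + 4)) = -2/(s + 4) - 3/(s + 1).
An antiderivative is F(s) = -3*log(s + 1) - 2*log(s + 4).
Then F(3) - F(1) = (-6*log(2) - 2*log(7)) - (-2*log(5) - 3*log(2)) = -2*log(7) - 3*log(2) + 2*log(5).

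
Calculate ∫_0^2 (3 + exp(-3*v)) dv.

19/3 - exp(-6)/3

An antiderivative is F(v) = 3*v - exp(-3*v)/3.
Then F(2) - F(0) = (6 - exp(-6)/3) - (-1/3) = 19/3 - exp(-6)/3.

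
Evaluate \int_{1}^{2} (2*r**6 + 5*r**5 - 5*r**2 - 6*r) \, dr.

By the power rule, an antiderivative is F(r) = 2*r**7/7 + 5*r**6/6 - 5*r**3/3 - 3*r**2.
Then F(2) - F(1) = (452/7) - (-149/42) = 2861/42.

2861/42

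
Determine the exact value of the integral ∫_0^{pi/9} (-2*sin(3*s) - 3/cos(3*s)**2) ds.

An antiderivative is F(s) = 2*cos(3*s)/3 - tan(3*s).
Then F(pi/9) - F(0) = (1/3 - sqrt(3)) - (2/3) = -sqrt(3) - 1/3.

-sqrt(3) - 1/3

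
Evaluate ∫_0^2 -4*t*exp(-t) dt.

Integrate by parts once (u = t, dv = -4*exp(-t) dt).
An antiderivative is F(t) = (4*t + 4)*exp(-t).
Then F(2) - F(0) = (12*exp(-2)) - (4) = -4 + 12*exp(-2).

-4 + 12*exp(-2)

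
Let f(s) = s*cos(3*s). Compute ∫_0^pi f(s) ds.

Integrate by parts once (u = s, dv = cos(3*s) ds).
An antiderivative is F(s) = s*sin(3*s)/3 + cos(3*s)/9.
Then F(pi) - F(0) = (-1/9) - (1/9) = -2/9.

-2/9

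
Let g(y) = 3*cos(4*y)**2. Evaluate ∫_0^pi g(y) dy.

Use the identity cos^2(4*y) = (1 + cos(8*y))/2.
An antiderivative is F(y) = 3*y/2 + 3*sin(8*y)/16.
Then F(pi) - F(0) = (3*pi/2) - (0) = 3*pi/2.

3*pi/2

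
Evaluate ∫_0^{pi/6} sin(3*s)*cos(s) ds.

5/16

Use the identity sin(3*s)cos(s) = [sin(4*s) + sin(2*s)]/2.
An antiderivative is F(s) = -cos(2*s)/4 - cos(4*s)/8.
Then F(pi/6) - F(0) = (-1/16) - (-3/8) = 5/16.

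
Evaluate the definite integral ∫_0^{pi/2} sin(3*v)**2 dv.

pi/4

Use the identity sin^2(3*v) = (1 - cos(6*v))/2.
An antiderivative is F(v) = v/2 - sin(6*v)/12.
Then F(pi/2) - F(0) = (pi/4) - (0) = pi/4.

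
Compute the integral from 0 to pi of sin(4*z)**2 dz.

Use the identity sin^2(4*z) = (1 - cos(8*z))/2.
An antiderivative is F(z) = z/2 - sin(8*z)/16.
Then F(pi) - F(0) = (pi/2) - (0) = pi/2.

pi/2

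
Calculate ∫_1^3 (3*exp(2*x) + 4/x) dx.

-3*exp(2)/2 + log(81) + 3*exp(6)/2

An antiderivative is F(x) = 3*exp(2*x)/2 + 4*log(x).
Then F(3) - F(1) = (log(81) + 3*exp(6)/2) - (3*exp(2)/2) = -3*exp(2)/2 + log(81) + 3*exp(6)/2.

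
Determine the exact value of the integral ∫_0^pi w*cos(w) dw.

-2

Integrate by parts once (u = w, dv = cos(w) dw).
An antiderivative is F(w) = w*sin(w) + cos(w).
Then F(pi) - F(0) = (-1) - (1) = -2.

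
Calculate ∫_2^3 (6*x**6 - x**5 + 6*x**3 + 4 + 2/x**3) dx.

442427/252

By the power rule, an antiderivative is F(x) = 6*x**7/7 - x**6/6 + 3*x**4/2 + 4*x - 1/x**2.
Then F(3) - F(2) = (118847/63) - (10987/84) = 442427/252.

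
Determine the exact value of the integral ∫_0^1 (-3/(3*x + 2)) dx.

log(2/5)

An antiderivative is F(x) = -log(3*x + 2).
Then F(1) - F(0) = (-log(5)) - (-log(2)) = log(2/5).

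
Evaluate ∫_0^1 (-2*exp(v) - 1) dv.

An antiderivative is F(v) = -v - 2*exp(v).
Then F(1) - F(0) = (-2*E - 1) - (-2) = 1 - 2*E.

1 - 2*E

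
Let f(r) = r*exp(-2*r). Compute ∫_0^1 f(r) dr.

Integrate by parts once (u = r, dv = exp(-2*r) dr).
An antiderivative is F(r) = (-2*r - 1)*exp(-2*r)/4.
Then F(1) - F(0) = (-3*exp(-2)/4) - (-1/4) = (-3 + exp(2))*exp(-2)/4.

(-3 + exp(2))*exp(-2)/4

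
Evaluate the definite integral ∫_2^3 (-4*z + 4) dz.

By the power rule, an antiderivative is F(z) = -2*z**2 + 4*z.
Then F(3) - F(2) = (-6) - (0) = -6.

-6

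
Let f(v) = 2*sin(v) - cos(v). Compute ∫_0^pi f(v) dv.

An antiderivative is F(v) = -sin(v) - 2*cos(v).
Then F(pi) - F(0) = (2) - (-2) = 4.

4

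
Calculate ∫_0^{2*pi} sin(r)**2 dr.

pi

Use the identity sin^2(r) = (1 - cos(2*r))/2.
An antiderivative is F(r) = r/2 - sin(2*r)/4.
Then F(2*pi) - F(0) = (pi) - (0) = pi.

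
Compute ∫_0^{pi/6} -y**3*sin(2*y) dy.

-pi/16 - sqrt(3)*pi**2/96 + pi**3/864 + 3*sqrt(3)/16

Integrate by parts 3 times (u = y^3, dv = -sin(2*y) dy).
An antiderivative is F(y) = y**3*cos(2*y)/2 - 3*y**2*sin(2*y)/4 - 3*y*cos(2*y)/4 + 3*sin(2*y)/8.
Then F(pi/6) - F(0) = (-pi/16 - sqrt(3)*pi**2/96 + pi**3/864 + 3*sqrt(3)/16) - (0) = -pi/16 - sqrt(3)*pi**2/96 + pi**3/864 + 3*sqrt(3)/16.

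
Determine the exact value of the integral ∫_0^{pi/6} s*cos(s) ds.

Integrate by parts once (u = s, dv = cos(s) ds).
An antiderivative is F(s) = s*sin(s) + cos(s).
Then F(pi/6) - F(0) = (pi/12 + sqrt(3)/2) - (1) = -1 + pi/12 + sqrt(3)/2.

-1 + pi/12 + sqrt(3)/2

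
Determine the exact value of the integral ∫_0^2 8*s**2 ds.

64/3

Let u = 2*s, so du = 2 ds. When s = 0, u = 0; when s = 2, u = 4.
The integral becomes ∫ u**2 du from 0 to 4, with antiderivative u**3/3.
Back in s: F(s) = 8*s**3/3.
Then F(2) - F(0) = (64/3) - (0) = 64/3.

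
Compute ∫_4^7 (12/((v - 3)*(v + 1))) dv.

-3*log(2) + 3*log(5)

Factor the denominator: v**2 - 2*v - 3 = (v + 1)(v - 3).
Partial fractions: 12/((v - 3)*(v + 1)) = -3/(v + 1) + 3/(v - 3).
An antiderivative is F(v) = 3*log(v - 3) - 3*log(v + 1).
Then F(7) - F(4) = (-log(8)) - (-3*log(5)) = -3*log(2) + 3*log(5).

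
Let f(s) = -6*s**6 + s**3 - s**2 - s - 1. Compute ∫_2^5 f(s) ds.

By the power rule, an antiderivative is F(s) = -6*s**7/7 + s**4/4 - s**3/3 - s**2/2 - s.
Then F(5) - F(2) = (-5616845/84) - (-2360/21) = -1869135/28.

-1869135/28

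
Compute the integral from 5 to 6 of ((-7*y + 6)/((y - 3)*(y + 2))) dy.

-9*log(2) - 3*log(3) + 4*log(7)

Factor the denominator: y**2 - y - 6 = (y + 2)(y - 3).
Partial fractions: (-7*y + 6)/((y - 3)*(y + 2)) = -4/(y + 2) - 3/(y - 3).
An antiderivative is F(y) = -3*log(y - 3) - 4*log(y + 2).
Then F(6) - F(5) = (-12*log(2) - 3*log(3)) - (-4*log(7) - 3*log(2)) = -9*log(2) - 3*log(3) + 4*log(7).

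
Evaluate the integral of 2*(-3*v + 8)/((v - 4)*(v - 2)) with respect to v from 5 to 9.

Factor the denominator: v**2 - 6*v + 8 = (v - 2)(v - 4).
Partial fractions: 2*(-3*v + 8)/((v - 4)*(v - 2)) = -2/(v - 2) - 4/(v - 4).
An antiderivative is F(v) = -4*log(v - 4) - 2*log(v - 2).
Then F(9) - F(5) = (-4*log(5) - 2*log(7)) - (-log(9)) = -4*log(5) - 2*log(7) + 2*log(3).

-4*log(5) - 2*log(7) + 2*log(3)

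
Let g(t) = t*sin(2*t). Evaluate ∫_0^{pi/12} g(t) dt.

-sqrt(3)*pi/48 + 1/8

Integrate by parts once (u = t, dv = sin(2*t) dt).
An antiderivative is F(t) = -t*cos(2*t)/2 + sin(2*t)/4.
Then F(pi/12) - F(0) = (-sqrt(3)*pi/48 + 1/8) - (0) = -sqrt(3)*pi/48 + 1/8.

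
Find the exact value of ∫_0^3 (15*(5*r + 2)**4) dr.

851895

Let u = 5*r + 2, so du = 5 dr. When r = 0, u = 2; when r = 3, u = 17.
The integral becomes 3·∫ u**4 du from 2 to 17, with antiderivative 3*u**5/5.
Back in r: F(r) = 3*(5*r + 2)**5/5.
Then F(3) - F(0) = (4259571/5) - (96/5) = 851895.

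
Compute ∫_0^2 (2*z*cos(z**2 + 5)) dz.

sin(9) - sin(5)

Let u = z**2 + 5, so du = 2*z dz. When z = 0, u = 5; when z = 2, u = 9.
The integral becomes ∫ cos(u) du from 5 to 9, with antiderivative sin(u).
Back in z: F(z) = sin(z**2 + 5).
Then F(2) - F(0) = (sin(9)) - (sin(5)) = sin(9) - sin(5).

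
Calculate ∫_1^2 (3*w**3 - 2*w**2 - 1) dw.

By the power rule, an antiderivative is F(w) = 3*w**4/4 - 2*w**3/3 - w.
Then F(2) - F(1) = (14/3) - (-11/12) = 67/12.

67/12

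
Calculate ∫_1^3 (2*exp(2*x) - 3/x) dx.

-exp(2) - log(27) + exp(6)

An antiderivative is F(x) = exp(2*x) - 3*log(x).
Then F(3) - F(1) = (-log(27) + exp(6)) - (exp(2)) = -exp(2) - log(27) + exp(6).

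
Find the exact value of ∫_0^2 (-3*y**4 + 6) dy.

By the power rule, an antiderivative is F(y) = -3*y**5/5 + 6*y.
Then F(2) - F(0) = (-36/5) - (0) = -36/5.

-36/5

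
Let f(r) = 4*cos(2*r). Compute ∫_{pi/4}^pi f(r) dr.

-2

An antiderivative is F(r) = 2*sin(2*r).
Then F(pi) - F(pi/4) = (0) - (2) = -2.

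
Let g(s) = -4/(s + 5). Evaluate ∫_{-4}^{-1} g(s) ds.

-8*log(2)

An antiderivative is F(s) = -4*log(s + 5).
Then F(-1) - F(-4) = (-8*log(2)) - (0) = -8*log(2).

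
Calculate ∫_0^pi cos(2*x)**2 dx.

Use the identity cos^2(2*x) = (1 + cos(4*x))/2.
An antiderivative is F(x) = x/2 + sin(4*x)/8.
Then F(pi) - F(0) = (pi/2) - (0) = pi/2.

pi/2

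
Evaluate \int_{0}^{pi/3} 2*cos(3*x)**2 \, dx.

Use the identity cos^2(3*x) = (1 + cos(6*x))/2.
An antiderivative is F(x) = x + sin(6*x)/6.
Then F(pi/3) - F(0) = (pi/3) - (0) = pi/3.

pi/3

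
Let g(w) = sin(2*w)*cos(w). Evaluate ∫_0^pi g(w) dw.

Use the identity sin(2*w)cos(w) = [sin(3*w) + sin(w)]/2.
An antiderivative is F(w) = -cos(w)/2 - cos(3*w)/6.
Then F(pi) - F(0) = (2/3) - (-2/3) = 4/3.

4/3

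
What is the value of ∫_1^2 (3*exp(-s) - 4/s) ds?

-4*log(2) - 3*exp(-2) + 3*exp(-1)

An antiderivative is F(s) = -4*log(s) - 3*exp(-s).
Then F(2) - F(1) = (-4*log(2) - 3*exp(-2)) - (-3*exp(-1)) = -4*log(2) - 3*exp(-2) + 3*exp(-1).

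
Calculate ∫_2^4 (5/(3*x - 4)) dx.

10*log(2)/3

An antiderivative is F(x) = 5*log(3*x - 4)/3.
Then F(4) - F(2) = (log(32)) - (5*log(2)/3) = 10*log(2)/3.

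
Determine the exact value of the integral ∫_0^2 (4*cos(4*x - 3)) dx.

sin(5) + sin(3)

Let u = 4*x - 3, so du = 4 dx. When x = 0, u = -3; when x = 2, u = 5.
The integral becomes ∫ cos(u) du from -3 to 5, with antiderivative sin(u).
Back in x: F(x) = sin(4*x - 3).
Then F(2) - F(0) = (sin(5)) - (-sin(3)) = sin(5) + sin(3).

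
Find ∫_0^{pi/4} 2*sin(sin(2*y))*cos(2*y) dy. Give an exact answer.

1 - cos(1)

Let u = sin(2*y), so du = 2*cos(2*y) dy. When y = 0, u = 0; when y = pi/4, u = 1.
The integral becomes ∫ sin(u) du from 0 to 1, with antiderivative -cos(u).
Back in y: F(y) = -cos(sin(2*y)).
Then F(pi/4) - F(0) = (-cos(1)) - (-1) = 1 - cos(1).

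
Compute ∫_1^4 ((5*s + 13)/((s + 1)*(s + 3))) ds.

-6*log(2) + log(7) + 4*log(5)

Factor the denominator: s**2 + 4*s + 3 = (s + 3)(s + 1).
Partial fractions: (5*s + 13)/((s + 1)*(s + 3)) = 1/(s + 3) + 4/(s + 1).
An antiderivative is F(s) = 4*log(s + 1) + log(s + 3).
Then F(4) - F(1) = (log(7) + 4*log(5)) - (log(64)) = -6*log(2) + log(7) + 4*log(5).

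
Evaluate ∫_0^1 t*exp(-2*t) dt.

Integrate by parts once (u = t, dv = exp(-2*t) dt).
An antiderivative is F(t) = (-2*t - 1)*exp(-2*t)/4.
Then F(1) - F(0) = (-3*exp(-2)/4) - (-1/4) = (-3 + exp(2))*exp(-2)/4.

(-3 + exp(2))*exp(-2)/4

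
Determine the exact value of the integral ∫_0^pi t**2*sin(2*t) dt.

Integrate by parts twice (u = t^2, dv = sin(2*t) dt).
An antiderivative is F(t) = -t**2*cos(2*t)/2 + t*sin(2*t)/2 + cos(2*t)/4.
Then F(pi) - F(0) = (1/4 - pi**2/2) - (1/4) = -pi**2/2.

-pi**2/2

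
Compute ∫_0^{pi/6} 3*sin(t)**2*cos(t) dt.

Let u = sin(t), so du = cos(t) dt. When t = 0, u = 0; when t = pi/6, u = 1/2.
The integral becomes 3·∫ u**2 du from 0 to 1/2, with antiderivative u**3.
Back in t: F(t) = sin(t)**3.
Then F(pi/6) - F(0) = (1/8) - (0) = 1/8.

1/8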